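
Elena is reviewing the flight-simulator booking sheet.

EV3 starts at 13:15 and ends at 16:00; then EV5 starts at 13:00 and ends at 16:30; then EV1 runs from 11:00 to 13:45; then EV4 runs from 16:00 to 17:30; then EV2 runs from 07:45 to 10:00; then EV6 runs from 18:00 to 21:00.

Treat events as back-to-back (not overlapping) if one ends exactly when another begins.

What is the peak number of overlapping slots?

3

Sweep the timeline, counting +1 at each start and −1 at each end (ends before starts at a tie):
07:45 start EV2 → 1
10:00 end EV2 → 0
11:00 start EV1 → 1
13:00 start EV5 → 2
13:15 start EV3 → 3
13:45 end EV1 → 2
16:00 end EV3 → 1
16:00 start EV4 → 2
16:30 end EV5 → 1
17:30 end EV4 → 0
18:00 start EV6 → 1
21:00 end EV6 → 0
Peak is 3, at 13:15 (EV1, EV3, EV5).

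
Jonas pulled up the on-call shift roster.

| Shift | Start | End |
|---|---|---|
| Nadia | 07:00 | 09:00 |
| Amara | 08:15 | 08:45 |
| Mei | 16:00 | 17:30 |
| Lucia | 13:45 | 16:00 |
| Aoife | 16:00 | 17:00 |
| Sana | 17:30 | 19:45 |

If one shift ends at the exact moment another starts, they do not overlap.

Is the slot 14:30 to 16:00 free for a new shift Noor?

Nadia: ends 09:00 at or before Noor starts 14:30 → clear.
Amara: ends 08:45 at or before Noor starts 14:30 → clear.
Lucia: starts 13:45 before Noor ends 16:00, and ends 16:00 after Noor starts 14:30 → overlap.
Mei: starts 16:00 at or after Noor ends 16:00 → clear.
Aoife: starts 16:00 at or after Noor ends 16:00 → clear.
Sana: starts 17:30 at or after Noor ends 16:00 → clear.
Noor overlaps Lucia.

No — it overlaps Lucia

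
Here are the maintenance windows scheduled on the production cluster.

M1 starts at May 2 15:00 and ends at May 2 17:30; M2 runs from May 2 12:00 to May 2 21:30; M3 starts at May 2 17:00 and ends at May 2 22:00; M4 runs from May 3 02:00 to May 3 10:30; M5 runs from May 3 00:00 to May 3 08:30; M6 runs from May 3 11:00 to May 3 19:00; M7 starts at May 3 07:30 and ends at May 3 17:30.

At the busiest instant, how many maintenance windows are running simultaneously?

3

Walk through starts and ends in time order (an end at T is processed before a start at T):
May 2 12:00 start M2 → 1
May 2 15:00 start M1 → 2
May 2 17:00 start M3 → 3
May 2 17:30 end M1 → 2
May 2 21:30 end M2 → 1
May 2 22:00 end M3 → 0
May 3 00:00 start M5 → 1
May 3 02:00 start M4 → 2
May 3 07:30 start M7 → 3
May 3 08:30 end M5 → 2
May 3 10:30 end M4 → 1
May 3 11:00 start M6 → 2
May 3 17:30 end M7 → 1
May 3 19:00 end M6 → 0
Peak is 3, at May 2 17:00 (M1, M2, M3).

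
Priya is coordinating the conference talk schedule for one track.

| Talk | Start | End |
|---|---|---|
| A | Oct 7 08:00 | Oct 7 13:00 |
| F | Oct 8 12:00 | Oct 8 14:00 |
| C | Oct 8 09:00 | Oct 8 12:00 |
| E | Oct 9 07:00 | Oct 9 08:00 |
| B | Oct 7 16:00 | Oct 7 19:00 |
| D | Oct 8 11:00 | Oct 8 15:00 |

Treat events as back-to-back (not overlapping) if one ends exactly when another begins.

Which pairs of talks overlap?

C & D, D & F

Sorted by start: A, B, C, D, F, E.
B starts after A ends, so A has no further overlaps.
C starts after B ends, so B has no further overlaps.
D starts before C ends → C and D overlap.
F starts exactly when C ends (back-to-back, no overlap), so C has no further overlaps.
F starts before D ends → D and F overlap.
E starts after D ends.
E starts after F ends.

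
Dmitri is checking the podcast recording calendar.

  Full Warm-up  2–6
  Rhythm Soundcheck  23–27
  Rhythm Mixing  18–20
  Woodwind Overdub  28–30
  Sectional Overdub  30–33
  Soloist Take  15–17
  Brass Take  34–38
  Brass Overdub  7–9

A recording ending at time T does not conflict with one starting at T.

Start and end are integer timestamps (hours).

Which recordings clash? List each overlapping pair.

Sorted by start: Full Warm-up, Brass Overdub, Soloist Take, Rhythm Mixing, Rhythm Soundcheck, Woodwind Overdub, Sectional Overdub, Brass Take.
Brass Overdub starts after Full Warm-up ends — done with Full Warm-up.
Soloist Take starts after Brass Overdub ends — done with Brass Overdub.
Rhythm Mixing starts after Soloist Take ends — done with Soloist Take.
Rhythm Soundcheck starts after Rhythm Mixing ends — done with Rhythm Mixing.
Woodwind Overdub starts after Rhythm Soundcheck ends — done with Rhythm Soundcheck.
Sectional Overdub starts exactly when Woodwind Overdub ends (back-to-back, no overlap) — done with Woodwind Overdub.
Brass Take starts after Sectional Overdub ends.

no conflicts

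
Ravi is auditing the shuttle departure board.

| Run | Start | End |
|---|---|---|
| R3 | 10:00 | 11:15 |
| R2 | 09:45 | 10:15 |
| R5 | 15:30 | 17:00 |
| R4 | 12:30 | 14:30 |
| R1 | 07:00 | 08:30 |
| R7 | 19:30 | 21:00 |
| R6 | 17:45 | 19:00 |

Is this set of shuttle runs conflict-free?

Sorted by start: R1, R2, R3, R4, R5, R6, R7.
R2 starts after R1 ends; R1 is clear from here.
R3 starts before R2 ends → R2 and R3 overlap.
That's a conflict, so the schedule is not conflict-free.

No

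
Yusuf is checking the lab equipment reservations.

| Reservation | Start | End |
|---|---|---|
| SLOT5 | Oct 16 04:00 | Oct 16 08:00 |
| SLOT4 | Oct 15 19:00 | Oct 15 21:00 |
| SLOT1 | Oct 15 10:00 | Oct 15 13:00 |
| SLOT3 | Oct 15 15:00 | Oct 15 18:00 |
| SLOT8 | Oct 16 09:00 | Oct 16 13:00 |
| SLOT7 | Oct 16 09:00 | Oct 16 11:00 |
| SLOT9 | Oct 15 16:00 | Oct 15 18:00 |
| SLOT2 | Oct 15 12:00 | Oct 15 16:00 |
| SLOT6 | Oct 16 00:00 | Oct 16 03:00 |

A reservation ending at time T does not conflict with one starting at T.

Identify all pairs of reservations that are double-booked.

SLOT1 & SLOT2, SLOT2 & SLOT3, SLOT3 & SLOT9, SLOT7 & SLOT8

Check each pair: they overlap iff neither finishes before the other starts.
Sorted by start: SLOT1, SLOT2, SLOT3, SLOT9, SLOT4, SLOT6, SLOT5, SLOT7, SLOT8.
SLOT2 starts before SLOT1 ends → SLOT1 and SLOT2 overlap.
SLOT3 starts after SLOT1 ends, so SLOT1 has no further overlaps.
SLOT3 starts before SLOT2 ends → SLOT2 and SLOT3 overlap.
SLOT9 starts exactly when SLOT2 ends (back-to-back, no overlap), so SLOT2 has no further overlaps.
SLOT9 starts before SLOT3 ends → SLOT3 and SLOT9 overlap.
SLOT4 starts after SLOT3 ends, so SLOT3 has no further overlaps.
SLOT4 starts after SLOT9 ends, so SLOT9 has no further overlaps.
SLOT6 starts after SLOT4 ends, so SLOT4 has no further overlaps.
SLOT5 starts after SLOT6 ends, so SLOT6 has no further overlaps.
SLOT7 starts after SLOT5 ends, so SLOT5 has no further overlaps.
SLOT8 starts before SLOT7 ends → SLOT7 and SLOT8 overlap.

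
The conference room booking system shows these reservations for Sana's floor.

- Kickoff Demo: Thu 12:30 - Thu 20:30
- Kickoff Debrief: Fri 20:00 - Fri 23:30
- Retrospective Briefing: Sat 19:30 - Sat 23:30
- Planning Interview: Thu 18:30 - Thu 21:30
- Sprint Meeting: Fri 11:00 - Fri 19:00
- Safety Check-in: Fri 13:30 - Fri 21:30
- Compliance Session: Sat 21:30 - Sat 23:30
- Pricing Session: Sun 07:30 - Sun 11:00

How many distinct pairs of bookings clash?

Sorted by start: Kickoff Demo, Planning Interview, Sprint Meeting, Safety Check-in, Kickoff Debrief, Retrospective Briefing, Compliance Session, Pricing Session.
Planning Interview starts before Kickoff Demo ends → Kickoff Demo and Planning Interview overlap.
Sprint Meeting starts after Kickoff Demo ends — done with Kickoff Demo.
Sprint Meeting starts after Planning Interview ends — done with Planning Interview.
Safety Check-in starts before Sprint Meeting ends → Sprint Meeting and Safety Check-in overlap.
Kickoff Debrief starts after Sprint Meeting ends — done with Sprint Meeting.
Kickoff Debrief starts before Safety Check-in ends → Safety Check-in and Kickoff Debrief overlap.
Retrospective Briefing starts after Safety Check-in ends — done with Safety Check-in.
Retrospective Briefing starts after Kickoff Debrief ends — done with Kickoff Debrief.
Compliance Session starts before Retrospective Briefing ends → Retrospective Briefing and Compliance Session overlap.
Pricing Session starts after Retrospective Briefing ends.
Pricing Session starts after Compliance Session ends.
Overlapping pairs: Compliance Session & Retrospective Briefing, Kickoff Debrief & Safety Check-in, Kickoff Demo & Planning Interview, Safety Check-in & Sprint Meeting — 4 in total.

4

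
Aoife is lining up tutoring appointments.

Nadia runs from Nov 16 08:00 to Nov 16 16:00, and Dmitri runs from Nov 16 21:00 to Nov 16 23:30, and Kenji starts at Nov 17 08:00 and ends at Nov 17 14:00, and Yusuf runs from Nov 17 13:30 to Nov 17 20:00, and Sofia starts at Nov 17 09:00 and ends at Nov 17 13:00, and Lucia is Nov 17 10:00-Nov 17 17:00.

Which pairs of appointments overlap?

Sorted by start: Nadia, Dmitri, Kenji, Sofia, Lucia, Yusuf.
Dmitri starts after Nadia ends, so Nadia has no further overlaps.
Kenji starts after Dmitri ends, so Dmitri has no further overlaps.
Sofia starts before Kenji ends → Kenji and Sofia overlap.
Lucia starts before Kenji ends → Kenji and Lucia overlap.
Yusuf starts before Kenji ends → Kenji and Yusuf overlap.
Lucia starts before Sofia ends → Sofia and Lucia overlap.
Yusuf starts after Sofia ends.
Yusuf starts before Lucia ends → Lucia and Yusuf overlap.

Kenji & Lucia, Kenji & Sofia, Kenji & Yusuf, Lucia & Sofia, Lucia & Yusuf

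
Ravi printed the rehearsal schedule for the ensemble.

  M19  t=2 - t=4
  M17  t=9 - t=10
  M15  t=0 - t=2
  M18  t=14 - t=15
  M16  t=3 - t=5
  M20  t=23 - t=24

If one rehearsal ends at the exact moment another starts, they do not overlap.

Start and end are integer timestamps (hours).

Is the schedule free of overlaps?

Two intervals overlap when each starts before the other ends.
Sorted by start: M15, M19, M16, M17, M18, M20.
M19 starts exactly when M15 ends (back-to-back, no overlap), so M15 has no further overlaps.
M16 starts before M19 ends → M19 and M16 overlap.
That's a conflict, so the schedule is not conflict-free.

No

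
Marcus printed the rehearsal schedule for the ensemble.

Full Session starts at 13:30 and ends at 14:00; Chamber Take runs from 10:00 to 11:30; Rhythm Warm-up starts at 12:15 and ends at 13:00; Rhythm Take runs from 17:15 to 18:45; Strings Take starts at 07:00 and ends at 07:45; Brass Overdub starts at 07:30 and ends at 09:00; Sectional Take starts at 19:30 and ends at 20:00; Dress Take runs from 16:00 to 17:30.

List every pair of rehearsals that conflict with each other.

Brass Overdub & Strings Take, Dress Take & Rhythm Take

Sorted by start: Strings Take, Brass Overdub, Chamber Take, Rhythm Warm-up, Full Session, Dress Take, Rhythm Take, Sectional Take.
Brass Overdub starts before Strings Take ends → Strings Take and Brass Overdub overlap.
Chamber Take starts after Strings Take ends, so nothing later overlaps Strings Take either.
Chamber Take starts after Brass Overdub ends, so nothing later overlaps Brass Overdub either.
Rhythm Warm-up starts after Chamber Take ends, so nothing later overlaps Chamber Take either.
Full Session starts after Rhythm Warm-up ends, so nothing later overlaps Rhythm Warm-up either.
Dress Take starts after Full Session ends, so nothing later overlaps Full Session either.
Rhythm Take starts before Dress Take ends → Dress Take and Rhythm Take overlap.
Sectional Take starts after Dress Take ends.
Sectional Take starts after Rhythm Take ends.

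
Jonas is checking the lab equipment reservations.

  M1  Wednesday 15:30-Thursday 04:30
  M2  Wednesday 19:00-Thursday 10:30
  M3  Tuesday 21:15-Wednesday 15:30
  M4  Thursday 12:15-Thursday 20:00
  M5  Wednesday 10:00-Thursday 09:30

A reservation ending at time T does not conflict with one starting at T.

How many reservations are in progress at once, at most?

3

Sweep the timeline, counting +1 at each start and −1 at each end (ends before starts at a tie):
Tuesday 21:15 start M3 → 1
Wednesday 10:00 start M5 → 2
Wednesday 15:30 end M3 → 1
Wednesday 15:30 start M1 → 2
Wednesday 19:00 start M2 → 3
Thursday 04:30 end M1 → 2
Thursday 09:30 end M5 → 1
Thursday 10:30 end M2 → 0
Thursday 12:15 start M4 → 1
Thursday 20:00 end M4 → 0
Peak is 3, at Wednesday 19:00 (M1, M2, M5).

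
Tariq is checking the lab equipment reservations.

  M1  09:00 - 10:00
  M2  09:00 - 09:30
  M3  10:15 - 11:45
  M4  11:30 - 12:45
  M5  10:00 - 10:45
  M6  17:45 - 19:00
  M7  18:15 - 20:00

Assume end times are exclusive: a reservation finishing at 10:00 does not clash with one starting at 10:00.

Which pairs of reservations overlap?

M1 & M2, M3 & M4, M3 & M5, M6 & M7

Sorted by start: M1, M2, M5, M3, M4, M6, M7.
M2 starts before M1 ends → M1 and M2 overlap.
M5 starts exactly when M1 ends (back-to-back, no overlap); M1 is clear from here.
M5 starts after M2 ends; M2 is clear from here.
M3 starts before M5 ends → M5 and M3 overlap.
M4 starts after M5 ends; M5 is clear from here.
M4 starts before M3 ends → M3 and M4 overlap.
M6 starts after M3 ends; M3 is clear from here.
M6 starts after M4 ends; M4 is clear from here.
M7 starts before M6 ends → M6 and M7 overlap.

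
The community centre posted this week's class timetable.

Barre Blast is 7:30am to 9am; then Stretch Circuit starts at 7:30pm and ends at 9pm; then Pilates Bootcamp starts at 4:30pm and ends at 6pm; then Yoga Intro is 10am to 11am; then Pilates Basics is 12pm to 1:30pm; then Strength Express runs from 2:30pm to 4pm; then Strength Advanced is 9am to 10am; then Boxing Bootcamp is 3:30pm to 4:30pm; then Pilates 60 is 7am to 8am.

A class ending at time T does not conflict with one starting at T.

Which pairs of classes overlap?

Barre Blast & Pilates 60, Boxing Bootcamp & Strength Express

Sorted by start: Pilates 60, Barre Blast, Strength Advanced, Yoga Intro, Pilates Basics, Strength Express, Boxing Bootcamp, Pilates Bootcamp, Stretch Circuit.
Barre Blast starts before Pilates 60 ends → Pilates 60 and Barre Blast overlap.
Strength Advanced starts after Pilates 60 ends, so Pilates 60 has no further overlaps.
Strength Advanced starts exactly when Barre Blast ends (back-to-back, no overlap), so Barre Blast has no further overlaps.
Yoga Intro starts exactly when Strength Advanced ends (back-to-back, no overlap), so Strength Advanced has no further overlaps.
Pilates Basics starts after Yoga Intro ends, so Yoga Intro has no further overlaps.
Strength Express starts after Pilates Basics ends, so Pilates Basics has no further overlaps.
Boxing Bootcamp starts before Strength Express ends → Strength Express and Boxing Bootcamp overlap.
Pilates Bootcamp starts after Strength Express ends, so Strength Express has no further overlaps.
Pilates Bootcamp starts exactly when Boxing Bootcamp ends (back-to-back, no overlap), so Boxing Bootcamp has no further overlaps.
Stretch Circuit starts after Pilates Bootcamp ends.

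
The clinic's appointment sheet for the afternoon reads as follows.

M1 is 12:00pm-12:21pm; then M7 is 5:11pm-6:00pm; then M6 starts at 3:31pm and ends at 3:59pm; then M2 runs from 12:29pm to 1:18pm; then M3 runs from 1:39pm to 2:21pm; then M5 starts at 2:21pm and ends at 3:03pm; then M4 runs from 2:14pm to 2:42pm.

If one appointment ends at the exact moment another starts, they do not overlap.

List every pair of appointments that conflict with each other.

M3 & M4, M4 & M5

Check each pair: they overlap iff neither finishes before the other starts.
Sorted by start: M1, M2, M3, M4, M5, M6, M7.
M2 starts after M1 ends; M1 is clear from here.
M3 starts after M2 ends; M2 is clear from here.
M4 starts before M3 ends → M3 and M4 overlap.
M5 starts exactly when M3 ends (back-to-back, no overlap); M3 is clear from here.
M5 starts before M4 ends → M4 and M5 overlap.
M6 starts after M4 ends; M4 is clear from here.
M6 starts after M5 ends; M5 is clear from here.
M7 starts after M6 ends.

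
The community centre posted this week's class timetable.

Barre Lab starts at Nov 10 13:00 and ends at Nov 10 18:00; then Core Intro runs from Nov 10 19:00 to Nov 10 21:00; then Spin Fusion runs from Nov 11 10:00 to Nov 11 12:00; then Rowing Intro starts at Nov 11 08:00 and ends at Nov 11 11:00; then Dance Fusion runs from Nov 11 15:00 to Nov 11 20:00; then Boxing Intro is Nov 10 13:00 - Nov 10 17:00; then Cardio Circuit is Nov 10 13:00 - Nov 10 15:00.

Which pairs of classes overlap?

Barre Lab & Boxing Intro, Barre Lab & Cardio Circuit, Boxing Intro & Cardio Circuit, Rowing Intro & Spin Fusion

Sorted by start: Cardio Circuit, Boxing Intro, Barre Lab, Core Intro, Rowing Intro, Spin Fusion, Dance Fusion.
Boxing Intro starts before Cardio Circuit ends → Cardio Circuit and Boxing Intro overlap.
Barre Lab starts before Cardio Circuit ends → Cardio Circuit and Barre Lab overlap.
Core Intro starts after Cardio Circuit ends, so Cardio Circuit has no further overlaps.
Barre Lab starts before Boxing Intro ends → Boxing Intro and Barre Lab overlap.
Core Intro starts after Boxing Intro ends, so Boxing Intro has no further overlaps.
Core Intro starts after Barre Lab ends, so Barre Lab has no further overlaps.
Rowing Intro starts after Core Intro ends, so Core Intro has no further overlaps.
Spin Fusion starts before Rowing Intro ends → Rowing Intro and Spin Fusion overlap.
Dance Fusion starts after Rowing Intro ends.
Dance Fusion starts after Spin Fusion ends.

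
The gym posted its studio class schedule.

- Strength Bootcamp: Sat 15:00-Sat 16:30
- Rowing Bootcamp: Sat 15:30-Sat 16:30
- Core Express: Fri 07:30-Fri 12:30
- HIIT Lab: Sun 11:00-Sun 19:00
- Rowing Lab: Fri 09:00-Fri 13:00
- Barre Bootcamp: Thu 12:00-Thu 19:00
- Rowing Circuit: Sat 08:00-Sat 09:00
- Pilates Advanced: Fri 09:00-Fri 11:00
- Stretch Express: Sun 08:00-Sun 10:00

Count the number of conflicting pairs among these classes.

Check each pair: they overlap iff neither finishes before the other starts.
Sorted by start: Barre Bootcamp, Core Express, Pilates Advanced, Rowing Lab, Rowing Circuit, Strength Bootcamp, Rowing Bootcamp, Stretch Express, HIIT Lab.
Core Express starts after Barre Bootcamp ends; Barre Bootcamp is clear from here.
Pilates Advanced starts before Core Express ends → Core Express and Pilates Advanced overlap.
Rowing Lab starts before Core Express ends → Core Express and Rowing Lab overlap.
Rowing Circuit starts after Core Express ends; Core Express is clear from here.
Rowing Lab starts before Pilates Advanced ends → Pilates Advanced and Rowing Lab overlap.
Rowing Circuit starts after Pilates Advanced ends; Pilates Advanced is clear from here.
Rowing Circuit starts after Rowing Lab ends; Rowing Lab is clear from here.
Strength Bootcamp starts after Rowing Circuit ends; Rowing Circuit is clear from here.
Rowing Bootcamp starts before Strength Bootcamp ends → Strength Bootcamp and Rowing Bootcamp overlap.
Stretch Express starts after Strength Bootcamp ends; Strength Bootcamp is clear from here.
Stretch Express starts after Rowing Bootcamp ends; Rowing Bootcamp is clear from here.
HIIT Lab starts after Stretch Express ends.
Overlapping pairs: Core Express & Pilates Advanced, Core Express & Rowing Lab, Pilates Advanced & Rowing Lab, Rowing Bootcamp & Strength Bootcamp — 4 in total.

4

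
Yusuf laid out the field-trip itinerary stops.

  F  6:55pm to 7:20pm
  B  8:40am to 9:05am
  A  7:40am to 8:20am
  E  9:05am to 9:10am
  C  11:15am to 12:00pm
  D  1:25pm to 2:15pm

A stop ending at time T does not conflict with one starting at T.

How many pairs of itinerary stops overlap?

Sorted by start: A, B, E, C, D, F.
B starts after A ends, so A has no further overlaps.
E starts exactly when B ends (back-to-back, no overlap), so B has no further overlaps.
C starts after E ends, so E has no further overlaps.
D starts after C ends, so C has no further overlaps.
F starts after D ends.
No pair overlaps.

0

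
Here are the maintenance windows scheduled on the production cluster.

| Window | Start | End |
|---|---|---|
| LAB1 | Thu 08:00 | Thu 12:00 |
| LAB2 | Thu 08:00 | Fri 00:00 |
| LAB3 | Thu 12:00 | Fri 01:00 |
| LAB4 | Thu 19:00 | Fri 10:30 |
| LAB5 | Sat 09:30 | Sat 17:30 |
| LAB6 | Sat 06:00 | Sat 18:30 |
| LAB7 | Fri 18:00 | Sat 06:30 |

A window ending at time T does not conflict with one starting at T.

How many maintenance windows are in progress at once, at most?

3

Sweep the timeline, counting +1 at each start and −1 at each end (ends before starts at a tie):
Thu 08:00 start LAB1 → 1
Thu 08:00 start LAB2 → 2
Thu 12:00 end LAB1 → 1
Thu 12:00 start LAB3 → 2
Thu 19:00 start LAB4 → 3
Fri 00:00 end LAB2 → 2
Fri 01:00 end LAB3 → 1
Fri 10:30 end LAB4 → 0
Fri 18:00 start LAB7 → 1
Sat 06:00 start LAB6 → 2
Sat 06:30 end LAB7 → 1
Sat 09:30 start LAB5 → 2
Sat 17:30 end LAB5 → 1
Sat 18:30 end LAB6 → 0
Peak is 3, at Thu 19:00 (LAB2, LAB3, LAB4).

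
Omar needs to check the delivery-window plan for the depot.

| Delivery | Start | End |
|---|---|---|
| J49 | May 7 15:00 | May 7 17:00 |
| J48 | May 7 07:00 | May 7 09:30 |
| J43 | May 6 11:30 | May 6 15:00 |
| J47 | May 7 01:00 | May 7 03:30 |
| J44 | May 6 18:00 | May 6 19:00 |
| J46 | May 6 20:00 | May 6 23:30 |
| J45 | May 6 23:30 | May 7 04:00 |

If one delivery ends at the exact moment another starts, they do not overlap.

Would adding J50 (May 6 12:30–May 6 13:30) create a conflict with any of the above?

Yes — it overlaps J43

J43: starts May 6 11:30 before J50 ends May 6 13:30, and ends May 6 15:00 after J50 starts May 6 12:30 → overlap.
J44: starts May 6 18:00 at or after J50 ends May 6 13:30 → clear.
J46: starts May 6 20:00 at or after J50 ends May 6 13:30 → clear.
J45: starts May 6 23:30 at or after J50 ends May 6 13:30 → clear.
J47: starts May 7 01:00 at or after J50 ends May 6 13:30 → clear.
J48: starts May 7 07:00 at or after J50 ends May 6 13:30 → clear.
J49: starts May 7 15:00 at or after J50 ends May 6 13:30 → clear.
J50 overlaps J43.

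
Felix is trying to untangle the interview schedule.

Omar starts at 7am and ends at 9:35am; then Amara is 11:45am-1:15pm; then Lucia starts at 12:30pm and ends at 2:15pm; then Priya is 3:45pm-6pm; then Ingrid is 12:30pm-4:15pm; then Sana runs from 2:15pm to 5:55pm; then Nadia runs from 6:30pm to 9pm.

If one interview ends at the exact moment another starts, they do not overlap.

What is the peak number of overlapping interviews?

Sort all start/end points and keep a running count:
7am start Omar → 1
9:35am end Omar → 0
11:45am start Amara → 1
12:30pm start Ingrid → 2
12:30pm start Lucia → 3
1:15pm end Amara → 2
2:15pm end Lucia → 1
2:15pm start Sana → 2
3:45pm start Priya → 3
4:15pm end Ingrid → 2
5:55pm end Sana → 1
6pm end Priya → 0
6:30pm start Nadia → 1
9pm end Nadia → 0
Peak is 3, at 12:30pm (Amara, Ingrid, Lucia).

3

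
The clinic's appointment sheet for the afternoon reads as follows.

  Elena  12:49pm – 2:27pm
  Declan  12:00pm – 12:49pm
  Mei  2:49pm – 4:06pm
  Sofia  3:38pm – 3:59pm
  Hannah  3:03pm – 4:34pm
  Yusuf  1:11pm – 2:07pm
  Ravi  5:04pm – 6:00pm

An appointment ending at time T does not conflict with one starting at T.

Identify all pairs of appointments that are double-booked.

Elena & Yusuf, Hannah & Mei, Hannah & Sofia, Mei & Sofia

Check each pair: they overlap iff neither finishes before the other starts.
Sorted by start: Declan, Elena, Yusuf, Mei, Hannah, Sofia, Ravi.
Elena starts exactly when Declan ends (back-to-back, no overlap), so nothing later overlaps Declan either.
Yusuf starts before Elena ends → Elena and Yusuf overlap.
Mei starts after Elena ends, so nothing later overlaps Elena either.
Mei starts after Yusuf ends, so nothing later overlaps Yusuf either.
Hannah starts before Mei ends → Mei and Hannah overlap.
Sofia starts before Mei ends → Mei and Sofia overlap.
Ravi starts after Mei ends.
Sofia starts before Hannah ends → Hannah and Sofia overlap.
Ravi starts after Hannah ends.
Ravi starts after Sofia ends.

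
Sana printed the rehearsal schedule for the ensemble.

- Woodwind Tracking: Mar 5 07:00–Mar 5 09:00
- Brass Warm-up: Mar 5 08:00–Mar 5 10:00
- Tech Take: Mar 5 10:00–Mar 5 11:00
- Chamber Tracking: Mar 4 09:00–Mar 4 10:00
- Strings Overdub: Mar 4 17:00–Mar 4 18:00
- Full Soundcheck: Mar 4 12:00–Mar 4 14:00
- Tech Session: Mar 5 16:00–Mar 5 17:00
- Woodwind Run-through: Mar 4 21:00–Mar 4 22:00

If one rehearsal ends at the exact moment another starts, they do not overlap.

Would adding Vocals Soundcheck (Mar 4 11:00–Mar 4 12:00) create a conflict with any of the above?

No — it doesn't clash with anything

Chamber Tracking: ends Mar 4 10:00 at or before Vocals Soundcheck starts Mar 4 11:00 → clear.
Full Soundcheck: starts Mar 4 12:00 at or after Vocals Soundcheck ends Mar 4 12:00 → clear.
Strings Overdub: starts Mar 4 17:00 at or after Vocals Soundcheck ends Mar 4 12:00 → clear.
Woodwind Run-through: starts Mar 4 21:00 at or after Vocals Soundcheck ends Mar 4 12:00 → clear.
Woodwind Tracking: starts Mar 5 07:00 at or after Vocals Soundcheck ends Mar 4 12:00 → clear.
Brass Warm-up: starts Mar 5 08:00 at or after Vocals Soundcheck ends Mar 4 12:00 → clear.
Tech Take: starts Mar 5 10:00 at or after Vocals Soundcheck ends Mar 4 12:00 → clear.
Tech Session: starts Mar 5 16:00 at or after Vocals Soundcheck ends Mar 4 12:00 → clear.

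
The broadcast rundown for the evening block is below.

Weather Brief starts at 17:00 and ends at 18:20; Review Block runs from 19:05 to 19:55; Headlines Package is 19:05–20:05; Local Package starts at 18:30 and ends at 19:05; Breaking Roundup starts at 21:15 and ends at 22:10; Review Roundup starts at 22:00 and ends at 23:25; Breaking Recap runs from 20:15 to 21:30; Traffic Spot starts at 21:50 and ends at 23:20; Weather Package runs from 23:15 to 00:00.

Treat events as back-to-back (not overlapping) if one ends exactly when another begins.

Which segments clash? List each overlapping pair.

Check each pair: they overlap iff neither finishes before the other starts.
Sorted by start: Weather Brief, Local Package, Review Block, Headlines Package, Breaking Recap, Breaking Roundup, Traffic Spot, Review Roundup, Weather Package.
Local Package starts after Weather Brief ends — done with Weather Brief.
Review Block starts exactly when Local Package ends (back-to-back, no overlap) — done with Local Package.
Headlines Package starts before Review Block ends → Review Block and Headlines Package overlap.
Breaking Recap starts after Review Block ends — done with Review Block.
Breaking Recap starts after Headlines Package ends — done with Headlines Package.
Breaking Roundup starts before Breaking Recap ends → Breaking Recap and Breaking Roundup overlap.
Traffic Spot starts after Breaking Recap ends — done with Breaking Recap.
Traffic Spot starts before Breaking Roundup ends → Breaking Roundup and Traffic Spot overlap.
Review Roundup starts before Breaking Roundup ends → Breaking Roundup and Review Roundup overlap.
Weather Package starts after Breaking Roundup ends.
Review Roundup starts before Traffic Spot ends → Traffic Spot and Review Roundup overlap.
Weather Package starts before Traffic Spot ends → Traffic Spot and Weather Package overlap.
Weather Package starts before Review Roundup ends → Review Roundup and Weather Package overlap.

Breaking Recap & Breaking Roundup, Breaking Roundup & Review Roundup, Breaking Roundup & Traffic Spot, Headlines Package & Review Block, Review Roundup & Traffic Spot, Review Roundup & Weather Package, Traffic Spot & Weather Package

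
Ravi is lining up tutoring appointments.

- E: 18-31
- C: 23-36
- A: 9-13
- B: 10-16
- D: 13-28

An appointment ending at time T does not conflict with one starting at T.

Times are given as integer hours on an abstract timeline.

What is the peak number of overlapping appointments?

Sort all start/end points and keep a running count:
9 start A → 1
10 start B → 2
13 end A → 1
13 start D → 2
16 end B → 1
18 start E → 2
23 start C → 3
28 end D → 2
31 end E → 1
36 end C → 0
Peak is 3, at 23 (C, D, E).

3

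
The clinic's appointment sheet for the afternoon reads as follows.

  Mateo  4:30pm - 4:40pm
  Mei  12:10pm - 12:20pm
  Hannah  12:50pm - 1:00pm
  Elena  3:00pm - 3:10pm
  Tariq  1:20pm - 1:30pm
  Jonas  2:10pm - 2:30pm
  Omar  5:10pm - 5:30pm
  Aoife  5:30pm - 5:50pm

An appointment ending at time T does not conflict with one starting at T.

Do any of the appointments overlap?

No

Sorted by start: Mei, Hannah, Tariq, Jonas, Elena, Mateo, Omar, Aoife.
Hannah starts after Mei ends — done with Mei.
Tariq starts after Hannah ends — done with Hannah.
Jonas starts after Tariq ends — done with Tariq.
Elena starts after Jonas ends — done with Jonas.
Mateo starts after Elena ends — done with Elena.
Omar starts after Mateo ends — done with Mateo.
Aoife starts exactly when Omar ends (back-to-back, no overlap).
Every pair is clear; the schedule has no overlaps.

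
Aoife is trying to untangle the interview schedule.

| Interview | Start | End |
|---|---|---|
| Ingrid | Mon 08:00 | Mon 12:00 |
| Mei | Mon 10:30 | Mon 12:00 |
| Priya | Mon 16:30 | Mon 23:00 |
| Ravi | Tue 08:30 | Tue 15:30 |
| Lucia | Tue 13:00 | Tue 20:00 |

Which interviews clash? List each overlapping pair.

Two intervals overlap when each starts before the other ends.
Sorted by start: Ingrid, Mei, Priya, Ravi, Lucia.
Mei starts before Ingrid ends → Ingrid and Mei overlap.
Priya starts after Ingrid ends — done with Ingrid.
Priya starts after Mei ends — done with Mei.
Ravi starts after Priya ends — done with Priya.
Lucia starts before Ravi ends → Ravi and Lucia overlap.

Ingrid & Mei, Lucia & Ravi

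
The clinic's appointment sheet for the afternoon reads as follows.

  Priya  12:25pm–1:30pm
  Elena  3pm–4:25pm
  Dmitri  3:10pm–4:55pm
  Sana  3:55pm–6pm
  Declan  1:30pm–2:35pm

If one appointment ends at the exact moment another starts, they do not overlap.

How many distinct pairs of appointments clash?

Sorted by start: Priya, Declan, Elena, Dmitri, Sana.
Declan starts exactly when Priya ends (back-to-back, no overlap), so nothing later overlaps Priya either.
Elena starts after Declan ends, so nothing later overlaps Declan either.
Dmitri starts before Elena ends → Elena and Dmitri overlap.
Sana starts before Elena ends → Elena and Sana overlap.
Sana starts before Dmitri ends → Dmitri and Sana overlap.
Overlapping pairs: Dmitri & Elena, Dmitri & Sana, Elena & Sana — 3 in total.

3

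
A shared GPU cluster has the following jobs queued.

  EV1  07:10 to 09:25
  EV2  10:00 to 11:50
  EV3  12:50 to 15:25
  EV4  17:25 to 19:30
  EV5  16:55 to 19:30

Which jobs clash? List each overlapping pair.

EV4 & EV5

Sorted by start: EV1, EV2, EV3, EV5, EV4.
EV2 starts after EV1 ends, so nothing later overlaps EV1 either.
EV3 starts after EV2 ends, so nothing later overlaps EV2 either.
EV5 starts after EV3 ends, so nothing later overlaps EV3 either.
EV4 starts before EV5 ends → EV5 and EV4 overlap.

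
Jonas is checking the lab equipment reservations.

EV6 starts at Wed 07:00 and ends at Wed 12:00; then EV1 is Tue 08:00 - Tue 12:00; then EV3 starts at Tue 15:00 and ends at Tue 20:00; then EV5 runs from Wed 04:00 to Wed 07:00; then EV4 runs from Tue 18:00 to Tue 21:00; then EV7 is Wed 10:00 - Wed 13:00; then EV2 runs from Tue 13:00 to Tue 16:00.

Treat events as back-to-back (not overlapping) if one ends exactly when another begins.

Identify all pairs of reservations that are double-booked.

EV2 & EV3, EV3 & EV4, EV6 & EV7

Two intervals overlap when each starts before the other ends.
Sorted by start: EV1, EV2, EV3, EV4, EV5, EV6, EV7.
EV2 starts after EV1 ends; EV1 is clear from here.
EV3 starts before EV2 ends → EV2 and EV3 overlap.
EV4 starts after EV2 ends; EV2 is clear from here.
EV4 starts before EV3 ends → EV3 and EV4 overlap.
EV5 starts after EV3 ends; EV3 is clear from here.
EV5 starts after EV4 ends; EV4 is clear from here.
EV6 starts exactly when EV5 ends (back-to-back, no overlap); EV5 is clear from here.
EV7 starts before EV6 ends → EV6 and EV7 overlap.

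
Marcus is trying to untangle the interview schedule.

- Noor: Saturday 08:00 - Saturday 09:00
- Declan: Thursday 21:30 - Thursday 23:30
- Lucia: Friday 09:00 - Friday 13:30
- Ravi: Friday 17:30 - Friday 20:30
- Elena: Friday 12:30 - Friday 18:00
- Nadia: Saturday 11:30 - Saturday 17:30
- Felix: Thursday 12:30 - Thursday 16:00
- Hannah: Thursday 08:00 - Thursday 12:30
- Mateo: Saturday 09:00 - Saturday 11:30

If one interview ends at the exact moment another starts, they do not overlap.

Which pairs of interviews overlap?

Elena & Lucia, Elena & Ravi

Two intervals overlap when each starts before the other ends.
Sorted by start: Hannah, Felix, Declan, Lucia, Elena, Ravi, Noor, Mateo, Nadia.
Felix starts exactly when Hannah ends (back-to-back, no overlap), so Hannah has no further overlaps.
Declan starts after Felix ends, so Felix has no further overlaps.
Lucia starts after Declan ends, so Declan has no further overlaps.
Elena starts before Lucia ends → Lucia and Elena overlap.
Ravi starts after Lucia ends, so Lucia has no further overlaps.
Ravi starts before Elena ends → Elena and Ravi overlap.
Noor starts after Elena ends, so Elena has no further overlaps.
Noor starts after Ravi ends, so Ravi has no further overlaps.
Mateo starts exactly when Noor ends (back-to-back, no overlap), so Noor has no further overlaps.
Nadia starts exactly when Mateo ends (back-to-back, no overlap).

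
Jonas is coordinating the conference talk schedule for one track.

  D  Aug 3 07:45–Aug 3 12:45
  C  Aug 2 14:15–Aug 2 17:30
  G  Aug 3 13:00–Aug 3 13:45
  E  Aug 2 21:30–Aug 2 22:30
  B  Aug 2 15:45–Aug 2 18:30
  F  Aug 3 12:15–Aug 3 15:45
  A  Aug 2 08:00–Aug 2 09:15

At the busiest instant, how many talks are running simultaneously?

2

Sort all start/end points and keep a running count:
Aug 2 08:00 start A → 1
Aug 2 09:15 end A → 0
Aug 2 14:15 start C → 1
Aug 2 15:45 start B → 2
Aug 2 17:30 end C → 1
Aug 2 18:30 end B → 0
Aug 2 21:30 start E → 1
Aug 2 22:30 end E → 0
Aug 3 07:45 start D → 1
Aug 3 12:15 start F → 2
Aug 3 12:45 end D → 1
Aug 3 13:00 start G → 2
Aug 3 13:45 end G → 1
Aug 3 15:45 end F → 0
Peak is 2, at Aug 2 15:45 (B, C).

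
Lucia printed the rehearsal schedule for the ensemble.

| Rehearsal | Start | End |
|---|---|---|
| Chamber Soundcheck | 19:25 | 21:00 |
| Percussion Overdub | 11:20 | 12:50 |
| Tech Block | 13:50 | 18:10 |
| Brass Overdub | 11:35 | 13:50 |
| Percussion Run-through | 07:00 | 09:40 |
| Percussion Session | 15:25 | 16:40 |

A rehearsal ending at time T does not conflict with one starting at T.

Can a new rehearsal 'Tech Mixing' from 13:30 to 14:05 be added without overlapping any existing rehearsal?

Percussion Run-through: ends 09:40 at or before Tech Mixing starts 13:30 → clear.
Percussion Overdub: ends 12:50 at or before Tech Mixing starts 13:30 → clear.
Brass Overdub: starts 11:35 before Tech Mixing ends 14:05, and ends 13:50 after Tech Mixing starts 13:30 → overlap.
Tech Block: starts 13:50 before Tech Mixing ends 14:05, and ends 18:10 after Tech Mixing starts 13:30 → overlap.
Percussion Session: starts 15:25 at or after Tech Mixing ends 14:05 → clear.
Chamber Soundcheck: starts 19:25 at or after Tech Mixing ends 14:05 → clear.
Tech Mixing overlaps Brass Overdub, Tech Block.

No — it overlaps Brass Overdub, Tech Block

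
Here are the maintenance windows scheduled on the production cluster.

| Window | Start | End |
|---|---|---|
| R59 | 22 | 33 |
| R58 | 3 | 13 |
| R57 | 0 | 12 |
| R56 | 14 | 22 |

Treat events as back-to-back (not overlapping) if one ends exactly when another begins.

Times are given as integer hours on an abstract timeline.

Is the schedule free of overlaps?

Two intervals overlap when each starts before the other ends.
Sorted by start: R57, R58, R56, R59.
R58 starts before R57 ends → R57 and R58 overlap.
That's a conflict, so the schedule is not conflict-free.

No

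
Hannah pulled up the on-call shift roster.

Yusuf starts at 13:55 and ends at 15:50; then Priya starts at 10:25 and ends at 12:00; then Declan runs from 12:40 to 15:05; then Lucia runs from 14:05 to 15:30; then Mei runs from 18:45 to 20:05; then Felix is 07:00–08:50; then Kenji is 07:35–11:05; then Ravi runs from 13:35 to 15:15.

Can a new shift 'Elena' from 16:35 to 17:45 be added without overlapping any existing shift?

Felix: ends 08:50 at or before Elena starts 16:35 → clear.
Kenji: ends 11:05 at or before Elena starts 16:35 → clear.
Priya: ends 12:00 at or before Elena starts 16:35 → clear.
Declan: ends 15:05 at or before Elena starts 16:35 → clear.
Ravi: ends 15:15 at or before Elena starts 16:35 → clear.
Yusuf: ends 15:50 at or before Elena starts 16:35 → clear.
Lucia: ends 15:30 at or before Elena starts 16:35 → clear.
Mei: starts 18:45 at or after Elena ends 17:45 → clear.

Yes — the slot is free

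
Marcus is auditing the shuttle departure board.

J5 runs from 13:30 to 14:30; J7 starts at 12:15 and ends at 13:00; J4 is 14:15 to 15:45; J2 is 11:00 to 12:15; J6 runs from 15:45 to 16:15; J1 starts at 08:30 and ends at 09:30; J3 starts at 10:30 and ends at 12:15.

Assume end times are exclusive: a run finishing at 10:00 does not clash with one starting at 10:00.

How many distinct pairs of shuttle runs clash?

Sorted by start: J1, J3, J2, J7, J5, J4, J6.
J3 starts after J1 ends, so nothing later overlaps J1 either.
J2 starts before J3 ends → J3 and J2 overlap.
J7 starts exactly when J3 ends (back-to-back, no overlap), so nothing later overlaps J3 either.
J7 starts exactly when J2 ends (back-to-back, no overlap), so nothing later overlaps J2 either.
J5 starts after J7 ends, so nothing later overlaps J7 either.
J4 starts before J5 ends → J5 and J4 overlap.
J6 starts after J5 ends.
J6 starts exactly when J4 ends (back-to-back, no overlap).
Overlapping pairs: J2 & J3, J4 & J5 — 2 in total.

2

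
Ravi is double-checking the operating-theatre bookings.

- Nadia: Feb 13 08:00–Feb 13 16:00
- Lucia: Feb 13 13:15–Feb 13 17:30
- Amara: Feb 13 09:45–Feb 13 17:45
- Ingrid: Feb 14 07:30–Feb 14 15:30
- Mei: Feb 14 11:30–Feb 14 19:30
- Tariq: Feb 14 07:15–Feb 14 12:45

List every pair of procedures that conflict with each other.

Check each pair: they overlap iff neither finishes before the other starts.
Sorted by start: Nadia, Amara, Lucia, Tariq, Ingrid, Mei.
Amara starts before Nadia ends → Nadia and Amara overlap.
Lucia starts before Nadia ends → Nadia and Lucia overlap.
Tariq starts after Nadia ends, so Nadia has no further overlaps.
Lucia starts before Amara ends → Amara and Lucia overlap.
Tariq starts after Amara ends, so Amara has no further overlaps.
Tariq starts after Lucia ends, so Lucia has no further overlaps.
Ingrid starts before Tariq ends → Tariq and Ingrid overlap.
Mei starts before Tariq ends → Tariq and Mei overlap.
Mei starts before Ingrid ends → Ingrid and Mei overlap.

Amara & Lucia, Amara & Nadia, Ingrid & Mei, Ingrid & Tariq, Lucia & Nadia, Mei & Tariq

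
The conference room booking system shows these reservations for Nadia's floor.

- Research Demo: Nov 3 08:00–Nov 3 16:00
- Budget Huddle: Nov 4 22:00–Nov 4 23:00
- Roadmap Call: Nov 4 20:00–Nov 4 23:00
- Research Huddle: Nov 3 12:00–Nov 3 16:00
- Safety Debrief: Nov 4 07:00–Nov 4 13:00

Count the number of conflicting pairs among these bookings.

Two intervals overlap when each starts before the other ends.
Sorted by start: Research Demo, Research Huddle, Safety Debrief, Roadmap Call, Budget Huddle.
Research Huddle starts before Research Demo ends → Research Demo and Research Huddle overlap.
Safety Debrief starts after Research Demo ends, so Research Demo has no further overlaps.
Safety Debrief starts after Research Huddle ends, so Research Huddle has no further overlaps.
Roadmap Call starts after Safety Debrief ends, so Safety Debrief has no further overlaps.
Budget Huddle starts before Roadmap Call ends → Roadmap Call and Budget Huddle overlap.
Overlapping pairs: Budget Huddle & Roadmap Call, Research Demo & Research Huddle — 2 in total.

2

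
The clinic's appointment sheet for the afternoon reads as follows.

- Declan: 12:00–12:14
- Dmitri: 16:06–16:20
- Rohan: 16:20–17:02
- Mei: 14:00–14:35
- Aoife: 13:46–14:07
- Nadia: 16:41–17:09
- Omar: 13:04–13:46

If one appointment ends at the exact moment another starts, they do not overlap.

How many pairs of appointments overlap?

2

Sorted by start: Declan, Omar, Aoife, Mei, Dmitri, Rohan, Nadia.
Omar starts after Declan ends, so nothing later overlaps Declan either.
Aoife starts exactly when Omar ends (back-to-back, no overlap), so nothing later overlaps Omar either.
Mei starts before Aoife ends → Aoife and Mei overlap.
Dmitri starts after Aoife ends, so nothing later overlaps Aoife either.
Dmitri starts after Mei ends, so nothing later overlaps Mei either.
Rohan starts exactly when Dmitri ends (back-to-back, no overlap), so nothing later overlaps Dmitri either.
Nadia starts before Rohan ends → Rohan and Nadia overlap.
Overlapping pairs: Aoife & Mei, Nadia & Rohan — 2 in total.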